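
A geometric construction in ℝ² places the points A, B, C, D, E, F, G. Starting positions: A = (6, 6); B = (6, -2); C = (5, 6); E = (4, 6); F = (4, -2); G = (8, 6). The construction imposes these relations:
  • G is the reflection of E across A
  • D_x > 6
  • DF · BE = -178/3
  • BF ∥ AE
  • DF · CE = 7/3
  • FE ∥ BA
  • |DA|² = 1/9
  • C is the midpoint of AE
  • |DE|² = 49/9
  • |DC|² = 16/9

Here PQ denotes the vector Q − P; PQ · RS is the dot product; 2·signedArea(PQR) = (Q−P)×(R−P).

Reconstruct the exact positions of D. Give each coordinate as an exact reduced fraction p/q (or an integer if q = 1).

D = (19/3, 6)

1. D_x = 19/3  [DF · BE = -178/3 ∩ DF · CE = 7/3]
2. D_y = 6  [DF · BE = -178/3 ∩ DF · CE = 7/3]
   → D = (19/3, 6)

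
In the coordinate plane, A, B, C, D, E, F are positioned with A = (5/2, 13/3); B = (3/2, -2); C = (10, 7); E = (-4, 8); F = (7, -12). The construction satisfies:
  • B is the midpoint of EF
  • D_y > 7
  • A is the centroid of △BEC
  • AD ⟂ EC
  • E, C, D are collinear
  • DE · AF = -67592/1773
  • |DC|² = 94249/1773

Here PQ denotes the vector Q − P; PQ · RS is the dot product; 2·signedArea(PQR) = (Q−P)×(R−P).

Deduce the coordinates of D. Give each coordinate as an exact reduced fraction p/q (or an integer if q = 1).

1. D_x = 1612/591  [E, C, D are collinear ∩ AD ⟂ EC]
2. D_y = 4444/591  [E, C, D are collinear ∩ AD ⟂ EC]
   → D = (1612/591, 4444/591)

D = (1612/591, 4444/591)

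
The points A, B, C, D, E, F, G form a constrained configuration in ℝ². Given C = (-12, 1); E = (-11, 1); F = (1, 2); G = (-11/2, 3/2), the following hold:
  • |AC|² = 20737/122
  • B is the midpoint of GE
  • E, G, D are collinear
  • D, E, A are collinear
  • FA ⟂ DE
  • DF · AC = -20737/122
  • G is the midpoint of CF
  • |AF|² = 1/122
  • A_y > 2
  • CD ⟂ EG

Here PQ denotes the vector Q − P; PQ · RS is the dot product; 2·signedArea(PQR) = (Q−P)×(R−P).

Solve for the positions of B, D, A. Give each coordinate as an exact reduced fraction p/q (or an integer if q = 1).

A = (121/122, 255/122)
B = (-33/4, 5/4)
D = (-1463/122, 111/122)

1. B_x = -33/4  [B is the midpoint of GE]
2. B_y = 5/4  [B is the midpoint of GE]
   → B = (-33/4, 5/4)
3. D_x = -1463/122  [E, G, D are collinear ∩ CD ⟂ EG]
4. D_y = 111/122  [E, G, D are collinear ∩ CD ⟂ EG]
   → D = (-1463/122, 111/122)
5. A_x = 121/122  [D, E, A are collinear ∩ FA ⟂ DE]
6. A_y = 255/122  [D, E, A are collinear ∩ FA ⟂ DE]
   → A = (121/122, 255/122)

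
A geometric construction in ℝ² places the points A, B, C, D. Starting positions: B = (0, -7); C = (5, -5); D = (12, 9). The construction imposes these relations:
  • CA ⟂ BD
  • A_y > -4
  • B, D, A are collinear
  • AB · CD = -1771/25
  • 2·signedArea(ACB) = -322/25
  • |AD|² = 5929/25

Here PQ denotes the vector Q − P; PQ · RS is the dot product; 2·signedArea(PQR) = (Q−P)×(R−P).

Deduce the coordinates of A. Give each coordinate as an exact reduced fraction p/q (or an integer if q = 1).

1. A_x = 69/25  [B, D, A are collinear ∩ CA ⟂ BD]
2. A_y = -83/25  [B, D, A are collinear ∩ CA ⟂ BD]
   → A = (69/25, -83/25)

A = (69/25, -83/25)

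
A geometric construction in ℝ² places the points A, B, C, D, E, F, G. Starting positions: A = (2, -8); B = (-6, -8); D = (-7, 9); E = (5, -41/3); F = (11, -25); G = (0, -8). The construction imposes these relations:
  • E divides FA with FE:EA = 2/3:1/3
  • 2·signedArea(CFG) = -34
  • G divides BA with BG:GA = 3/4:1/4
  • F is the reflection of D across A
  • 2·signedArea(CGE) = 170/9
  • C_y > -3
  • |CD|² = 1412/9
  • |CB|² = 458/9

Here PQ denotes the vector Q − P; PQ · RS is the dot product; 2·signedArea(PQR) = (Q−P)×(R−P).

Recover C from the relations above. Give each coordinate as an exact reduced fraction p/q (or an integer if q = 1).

1. C_x = -5/3  [2·signedArea(CFG) = -34 ∩ 2·signedArea(CGE) = 170/9]
2. C_y = -7/3  [2·signedArea(CFG) = -34 ∩ 2·signedArea(CGE) = 170/9]
   → C = (-5/3, -7/3)

C = (-5/3, -7/3)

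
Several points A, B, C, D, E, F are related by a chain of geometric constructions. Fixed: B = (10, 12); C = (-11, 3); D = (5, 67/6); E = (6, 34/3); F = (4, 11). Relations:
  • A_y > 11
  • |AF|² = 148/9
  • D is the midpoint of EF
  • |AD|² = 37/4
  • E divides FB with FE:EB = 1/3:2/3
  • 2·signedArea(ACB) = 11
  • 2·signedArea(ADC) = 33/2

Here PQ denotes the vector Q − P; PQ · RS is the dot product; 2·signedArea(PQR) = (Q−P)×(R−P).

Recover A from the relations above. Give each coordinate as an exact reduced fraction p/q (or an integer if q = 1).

1. A_x = 8  [2·signedArea(ADC) = 33/2 ∩ 2·signedArea(ACB) = 11]
2. A_y = 35/3  [2·signedArea(ADC) = 33/2 ∩ 2·signedArea(ACB) = 11]
   → A = (8, 35/3)

A = (8, 35/3)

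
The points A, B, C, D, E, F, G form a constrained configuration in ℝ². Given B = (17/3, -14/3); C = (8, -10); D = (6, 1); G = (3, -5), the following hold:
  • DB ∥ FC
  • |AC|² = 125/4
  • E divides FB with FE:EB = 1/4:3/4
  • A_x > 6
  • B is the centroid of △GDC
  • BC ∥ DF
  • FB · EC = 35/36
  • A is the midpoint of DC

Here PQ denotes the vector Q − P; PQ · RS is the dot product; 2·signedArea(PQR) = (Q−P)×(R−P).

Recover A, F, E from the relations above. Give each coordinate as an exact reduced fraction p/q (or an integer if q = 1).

A = (7, -9/2)
E = (23/3, -53/12)
F = (25/3, -13/3)

1. A_x = 7  [A is the midpoint of DC]
2. A_y = -9/2  [A is the midpoint of DC]
   → A = (7, -9/2)
3. F_x = 25/3  [DB ∥ FC ∩ BC ∥ DF]
4. F_y = -13/3  [DB ∥ FC ∩ BC ∥ DF]
   → F = (25/3, -13/3)
5. E_x = 23/3  [E divides FB with FE:EB = 1/4:3/4]
6. E_y = -53/12  [E divides FB with FE:EB = 1/4:3/4]
   → E = (23/3, -53/12)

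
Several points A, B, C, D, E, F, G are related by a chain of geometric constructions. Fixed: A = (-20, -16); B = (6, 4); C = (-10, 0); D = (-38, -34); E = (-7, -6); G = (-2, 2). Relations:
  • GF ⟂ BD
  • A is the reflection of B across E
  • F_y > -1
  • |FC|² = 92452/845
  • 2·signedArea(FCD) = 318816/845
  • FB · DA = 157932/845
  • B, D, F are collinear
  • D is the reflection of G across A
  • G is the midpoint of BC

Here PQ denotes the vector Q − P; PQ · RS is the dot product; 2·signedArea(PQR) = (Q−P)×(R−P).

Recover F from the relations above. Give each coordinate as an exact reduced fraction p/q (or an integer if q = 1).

F = (362/845, -686/845)

1. F_x = 362/845  [B, D, F are collinear ∩ GF ⟂ BD]
2. F_y = -686/845  [B, D, F are collinear ∩ GF ⟂ BD]
   → F = (362/845, -686/845)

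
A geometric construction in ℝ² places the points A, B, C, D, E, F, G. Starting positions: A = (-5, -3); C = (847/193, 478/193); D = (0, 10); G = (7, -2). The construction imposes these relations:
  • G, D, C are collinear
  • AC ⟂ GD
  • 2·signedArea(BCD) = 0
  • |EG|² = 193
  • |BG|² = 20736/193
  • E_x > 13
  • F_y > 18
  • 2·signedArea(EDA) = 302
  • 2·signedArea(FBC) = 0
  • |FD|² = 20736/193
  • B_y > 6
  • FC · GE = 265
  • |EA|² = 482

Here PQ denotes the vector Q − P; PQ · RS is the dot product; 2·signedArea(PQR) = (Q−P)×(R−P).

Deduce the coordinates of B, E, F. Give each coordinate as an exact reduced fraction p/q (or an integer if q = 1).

B = (343/193, 1342/193)
E = (14, -14)
F = (-1008/193, 3658/193)

1. B_x = 343/193  [line -1452/193·x + -847/193·y + 8470/193 = 0 ∩ |BG|² = 20736/193]
2. B_y = 1342/193  [line -1452/193·x + -847/193·y + 8470/193 = 0 ∩ |BG|² = 20736/193]
   → B = (343/193, 1342/193)
3. F_x = -1008/193  [line 864/193·x + 504/193·y + -5040/193 = 0 ∩ |FD|² = 20736/193]
4. F_y = 3658/193  [line 864/193·x + 504/193·y + -5040/193 = 0 ∩ |FD|² = 20736/193]
   → F = (-1008/193, 3658/193)
5. E_x = 14  [2·signedArea(EDA) = 302 ∩ FC · GE = 265]
6. E_y = -14  [2·signedArea(EDA) = 302 ∩ FC · GE = 265]
   → E = (14, -14)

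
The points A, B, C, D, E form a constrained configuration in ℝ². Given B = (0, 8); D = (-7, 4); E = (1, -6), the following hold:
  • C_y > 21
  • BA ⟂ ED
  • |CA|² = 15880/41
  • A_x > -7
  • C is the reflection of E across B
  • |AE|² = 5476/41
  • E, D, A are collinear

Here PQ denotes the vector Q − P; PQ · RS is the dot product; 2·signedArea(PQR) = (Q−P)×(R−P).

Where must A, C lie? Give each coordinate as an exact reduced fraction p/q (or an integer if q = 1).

1. A_x = -255/41  [E, D, A are collinear ∩ BA ⟂ ED]
2. A_y = 124/41  [E, D, A are collinear ∩ BA ⟂ ED]
   → A = (-255/41, 124/41)
3. C_x = -1  [C is the reflection of E across B]
4. C_y = 22  [C is the reflection of E across B]
   → C = (-1, 22)

A = (-255/41, 124/41)
C = (-1, 22)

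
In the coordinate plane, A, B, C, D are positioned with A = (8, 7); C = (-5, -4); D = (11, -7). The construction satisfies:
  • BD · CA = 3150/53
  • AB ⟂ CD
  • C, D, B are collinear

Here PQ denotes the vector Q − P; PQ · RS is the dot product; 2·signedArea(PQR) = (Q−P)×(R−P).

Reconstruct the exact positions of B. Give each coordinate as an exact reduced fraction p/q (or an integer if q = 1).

B = (295/53, -317/53)

1. B_x = 295/53  [C, D, B are collinear ∩ AB ⟂ CD]
2. B_y = -317/53  [C, D, B are collinear ∩ AB ⟂ CD]
   → B = (295/53, -317/53)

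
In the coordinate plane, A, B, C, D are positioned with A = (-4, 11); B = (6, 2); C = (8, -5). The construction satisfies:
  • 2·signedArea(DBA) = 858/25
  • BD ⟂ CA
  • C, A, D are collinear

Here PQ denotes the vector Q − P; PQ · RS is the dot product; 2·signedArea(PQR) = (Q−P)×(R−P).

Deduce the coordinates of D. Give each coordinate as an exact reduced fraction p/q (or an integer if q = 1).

1. D_x = 98/25  [C, A, D are collinear ∩ BD ⟂ CA]
2. D_y = 11/25  [C, A, D are collinear ∩ BD ⟂ CA]
   → D = (98/25, 11/25)

D = (98/25, 11/25)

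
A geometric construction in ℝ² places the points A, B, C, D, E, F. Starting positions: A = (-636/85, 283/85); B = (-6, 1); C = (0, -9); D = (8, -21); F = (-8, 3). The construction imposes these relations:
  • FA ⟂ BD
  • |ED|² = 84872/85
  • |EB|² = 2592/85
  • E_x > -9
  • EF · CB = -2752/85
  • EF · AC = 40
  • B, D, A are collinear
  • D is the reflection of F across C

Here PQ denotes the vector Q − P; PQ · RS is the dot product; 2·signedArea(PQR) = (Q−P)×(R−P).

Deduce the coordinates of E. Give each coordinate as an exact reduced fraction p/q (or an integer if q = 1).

E = (-762/85, 481/85)

1. E_x = -762/85  [EF · CB = -2752/85 ∩ EF · AC = 40]
2. E_y = 481/85  [EF · CB = -2752/85 ∩ EF · AC = 40]
   → E = (-762/85, 481/85)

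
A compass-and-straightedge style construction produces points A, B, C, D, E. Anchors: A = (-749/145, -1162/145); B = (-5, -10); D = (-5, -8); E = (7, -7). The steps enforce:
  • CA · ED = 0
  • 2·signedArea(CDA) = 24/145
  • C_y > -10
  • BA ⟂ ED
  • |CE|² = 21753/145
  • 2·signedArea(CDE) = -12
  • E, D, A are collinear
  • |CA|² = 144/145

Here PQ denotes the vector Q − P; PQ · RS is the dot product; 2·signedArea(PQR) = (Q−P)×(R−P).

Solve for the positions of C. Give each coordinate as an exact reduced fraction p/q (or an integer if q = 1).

C = (-737/145, -1306/145)

1. C_x = -737/145  [CA · ED = 0 ∩ 2·signedArea(CDE) = -12]
2. C_y = -1306/145  [CA · ED = 0 ∩ 2·signedArea(CDE) = -12]
   → C = (-737/145, -1306/145)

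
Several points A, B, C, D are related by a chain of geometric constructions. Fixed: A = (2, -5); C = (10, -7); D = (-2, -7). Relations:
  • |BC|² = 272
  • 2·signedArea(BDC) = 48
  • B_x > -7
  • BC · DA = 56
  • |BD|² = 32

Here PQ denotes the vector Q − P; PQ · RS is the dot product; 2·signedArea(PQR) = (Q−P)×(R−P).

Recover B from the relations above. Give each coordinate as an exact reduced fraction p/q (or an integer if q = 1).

1. B_x = -6  [BC · DA = 56 ∩ 2·signedArea(BDC) = 48]
2. B_y = -3  [BC · DA = 56 ∩ 2·signedArea(BDC) = 48]
   → B = (-6, -3)

B = (-6, -3)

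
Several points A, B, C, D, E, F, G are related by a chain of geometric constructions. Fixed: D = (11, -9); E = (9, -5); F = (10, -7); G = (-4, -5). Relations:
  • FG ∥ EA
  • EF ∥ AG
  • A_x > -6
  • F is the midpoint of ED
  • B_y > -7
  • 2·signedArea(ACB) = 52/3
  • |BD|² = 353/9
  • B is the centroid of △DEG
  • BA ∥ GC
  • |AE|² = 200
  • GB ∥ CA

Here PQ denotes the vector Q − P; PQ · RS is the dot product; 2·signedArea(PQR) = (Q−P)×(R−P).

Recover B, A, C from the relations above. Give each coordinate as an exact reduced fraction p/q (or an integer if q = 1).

A = (-5, -3)
B = (16/3, -19/3)
C = (-43/3, -5/3)

1. B_x = 16/3  [B is the centroid of △DEG]
2. B_y = -19/3  [B is the centroid of △DEG]
   → B = (16/3, -19/3)
3. A_x = -5  [EF ∥ AG ∩ FG ∥ EA]
4. A_y = -3  [EF ∥ AG ∩ FG ∥ EA]
   → A = (-5, -3)
5. C_x = -43/3  [GB ∥ CA ∩ BA ∥ GC]
6. C_y = -5/3  [GB ∥ CA ∩ BA ∥ GC]
   → C = (-43/3, -5/3)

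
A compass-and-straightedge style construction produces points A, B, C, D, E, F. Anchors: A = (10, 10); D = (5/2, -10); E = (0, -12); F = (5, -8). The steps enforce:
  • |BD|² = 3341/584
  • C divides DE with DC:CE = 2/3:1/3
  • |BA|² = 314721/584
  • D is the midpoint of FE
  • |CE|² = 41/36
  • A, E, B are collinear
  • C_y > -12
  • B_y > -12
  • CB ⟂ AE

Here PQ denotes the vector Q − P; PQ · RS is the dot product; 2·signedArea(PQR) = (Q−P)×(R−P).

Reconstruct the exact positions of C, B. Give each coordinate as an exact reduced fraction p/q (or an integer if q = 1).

B = (115/292, -3251/292)
C = (5/6, -34/3)

1. C_x = 5/6  [C divides DE with DC:CE = 2/3:1/3]
2. C_y = -34/3  [C divides DE with DC:CE = 2/3:1/3]
   → C = (5/6, -34/3)
3. B_x = 115/292  [A, E, B are collinear ∩ CB ⟂ AE]
4. B_y = -3251/292  [A, E, B are collinear ∩ CB ⟂ AE]
   → B = (115/292, -3251/292)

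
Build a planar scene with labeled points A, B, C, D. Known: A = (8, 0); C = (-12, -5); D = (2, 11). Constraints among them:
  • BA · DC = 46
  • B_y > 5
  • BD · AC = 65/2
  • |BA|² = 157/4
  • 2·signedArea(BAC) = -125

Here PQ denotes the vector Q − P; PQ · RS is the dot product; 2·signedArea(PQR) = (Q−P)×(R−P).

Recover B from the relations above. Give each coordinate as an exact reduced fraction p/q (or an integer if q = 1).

B = (5, 11/2)

1. B_x = 5  [2·signedArea(BAC) = -125 ∩ BA · DC = 46]
2. B_y = 11/2  [2·signedArea(BAC) = -125 ∩ BA · DC = 46]
   → B = (5, 11/2)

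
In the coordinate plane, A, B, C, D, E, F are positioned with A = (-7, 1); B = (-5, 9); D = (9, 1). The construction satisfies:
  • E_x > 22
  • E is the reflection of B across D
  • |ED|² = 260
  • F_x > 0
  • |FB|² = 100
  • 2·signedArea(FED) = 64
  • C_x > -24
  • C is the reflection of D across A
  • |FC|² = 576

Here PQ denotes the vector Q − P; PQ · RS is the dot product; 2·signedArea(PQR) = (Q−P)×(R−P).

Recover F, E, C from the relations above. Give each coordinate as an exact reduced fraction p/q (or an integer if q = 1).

C = (-23, 1)
E = (23, -7)
F = (1, 1)

1. E_x = 23  [E is the reflection of B across D]
2. E_y = -7  [E is the reflection of B across D]
   → E = (23, -7)
3. C_x = -23  [C is the reflection of D across A]
4. C_y = 1  [C is the reflection of D across A]
   → C = (-23, 1)
5. F_x = 1  [line -8·x + -14·y + 22 = 0 ∩ |FC|² = 576]
6. F_y = 1  [line -8·x + -14·y + 22 = 0 ∩ |FC|² = 576]
   → F = (1, 1)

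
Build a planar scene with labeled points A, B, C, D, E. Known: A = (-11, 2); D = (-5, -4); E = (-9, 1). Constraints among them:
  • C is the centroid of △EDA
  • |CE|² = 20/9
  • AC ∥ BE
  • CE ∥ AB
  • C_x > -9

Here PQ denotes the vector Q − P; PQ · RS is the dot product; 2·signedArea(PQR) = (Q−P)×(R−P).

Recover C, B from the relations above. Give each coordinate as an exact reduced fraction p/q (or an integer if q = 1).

1. C_x = -25/3  [C is the centroid of △EDA]
2. C_y = -1/3  [C is the centroid of △EDA]
   → C = (-25/3, -1/3)
3. B_x = -35/3  [AC ∥ BE ∩ CE ∥ AB]
4. B_y = 10/3  [AC ∥ BE ∩ CE ∥ AB]
   → B = (-35/3, 10/3)

B = (-35/3, 10/3)
C = (-25/3, -1/3)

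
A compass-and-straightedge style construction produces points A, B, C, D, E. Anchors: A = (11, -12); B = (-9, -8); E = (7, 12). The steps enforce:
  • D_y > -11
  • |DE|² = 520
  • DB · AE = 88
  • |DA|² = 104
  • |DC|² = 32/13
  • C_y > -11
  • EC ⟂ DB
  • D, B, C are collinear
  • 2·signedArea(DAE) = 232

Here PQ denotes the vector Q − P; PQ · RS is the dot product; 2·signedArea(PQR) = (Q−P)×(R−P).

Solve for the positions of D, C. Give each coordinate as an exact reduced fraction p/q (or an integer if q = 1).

1. D_x = 1  [2·signedArea(DAE) = 232 ∩ DB · AE = 88]
2. D_y = -10  [2·signedArea(DAE) = 232 ∩ DB · AE = 88]
   → D = (1, -10)
3. C_x = 33/13  [D, B, C are collinear ∩ EC ⟂ DB]
4. C_y = -134/13  [D, B, C are collinear ∩ EC ⟂ DB]
   → C = (33/13, -134/13)

C = (33/13, -134/13)
D = (1, -10)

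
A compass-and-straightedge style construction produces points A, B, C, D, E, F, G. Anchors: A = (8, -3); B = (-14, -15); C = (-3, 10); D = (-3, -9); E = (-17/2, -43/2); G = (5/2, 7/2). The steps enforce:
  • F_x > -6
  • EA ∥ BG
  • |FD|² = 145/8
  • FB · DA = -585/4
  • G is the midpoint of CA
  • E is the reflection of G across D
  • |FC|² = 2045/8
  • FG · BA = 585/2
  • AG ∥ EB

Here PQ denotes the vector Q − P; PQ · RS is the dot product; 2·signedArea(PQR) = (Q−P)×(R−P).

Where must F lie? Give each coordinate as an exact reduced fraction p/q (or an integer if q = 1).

1. F_x = -23/4  [line -11·x + -6·y + -391/4 = 0 ∩ |FC|² = 2045/8]
2. F_y = -23/4  [line -11·x + -6·y + -391/4 = 0 ∩ |FC|² = 2045/8]
   → F = (-23/4, -23/4)

F = (-23/4, -23/4)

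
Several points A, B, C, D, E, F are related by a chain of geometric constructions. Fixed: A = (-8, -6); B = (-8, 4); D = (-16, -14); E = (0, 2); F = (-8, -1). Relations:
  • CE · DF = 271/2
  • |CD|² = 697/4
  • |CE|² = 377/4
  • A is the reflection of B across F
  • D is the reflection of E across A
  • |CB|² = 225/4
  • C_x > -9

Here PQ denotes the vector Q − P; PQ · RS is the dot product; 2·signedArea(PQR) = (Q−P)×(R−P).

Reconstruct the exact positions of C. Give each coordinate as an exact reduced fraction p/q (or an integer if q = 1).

1. C_x = -8  [line -8·x + -13·y + -219/2 = 0 ∩ |CB|² = 225/4]
2. C_y = -7/2  [line -8·x + -13·y + -219/2 = 0 ∩ |CB|² = 225/4]
   → C = (-8, -7/2)

C = (-8, -7/2)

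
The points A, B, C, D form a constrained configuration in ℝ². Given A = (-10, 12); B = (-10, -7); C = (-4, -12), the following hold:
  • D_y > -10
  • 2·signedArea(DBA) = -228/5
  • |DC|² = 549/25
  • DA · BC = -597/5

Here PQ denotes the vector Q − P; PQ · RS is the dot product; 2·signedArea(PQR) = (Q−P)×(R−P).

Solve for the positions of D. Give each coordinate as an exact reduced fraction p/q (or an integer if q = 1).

D = (-38/5, -9)

1. D_x = -38/5  [2·signedArea(DBA) = -228/5 ∩ DA · BC = -597/5]
2. D_y = -9  [2·signedArea(DBA) = -228/5 ∩ DA · BC = -597/5]
   → D = (-38/5, -9)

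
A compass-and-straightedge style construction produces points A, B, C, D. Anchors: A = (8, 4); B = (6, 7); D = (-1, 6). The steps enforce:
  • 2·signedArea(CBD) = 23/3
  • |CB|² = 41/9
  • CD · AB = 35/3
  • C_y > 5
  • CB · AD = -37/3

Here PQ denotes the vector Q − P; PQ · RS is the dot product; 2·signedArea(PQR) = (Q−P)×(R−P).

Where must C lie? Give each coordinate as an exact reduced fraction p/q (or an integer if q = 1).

1. C_x = 13/3  [CB · AD = -37/3 ∩ CD · AB = 35/3]
2. C_y = 17/3  [CB · AD = -37/3 ∩ CD · AB = 35/3]
   → C = (13/3, 17/3)

C = (13/3, 17/3)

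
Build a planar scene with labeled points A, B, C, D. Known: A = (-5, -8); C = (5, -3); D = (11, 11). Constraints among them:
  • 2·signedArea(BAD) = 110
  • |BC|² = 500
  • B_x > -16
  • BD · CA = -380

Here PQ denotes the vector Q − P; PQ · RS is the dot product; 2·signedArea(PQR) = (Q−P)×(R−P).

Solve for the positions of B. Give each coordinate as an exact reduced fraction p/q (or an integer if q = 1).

B = (-15, -13)

1. B_x = -15  [BD · CA = -380 ∩ 2·signedArea(BAD) = 110]
2. B_y = -13  [BD · CA = -380 ∩ 2·signedArea(BAD) = 110]
   → B = (-15, -13)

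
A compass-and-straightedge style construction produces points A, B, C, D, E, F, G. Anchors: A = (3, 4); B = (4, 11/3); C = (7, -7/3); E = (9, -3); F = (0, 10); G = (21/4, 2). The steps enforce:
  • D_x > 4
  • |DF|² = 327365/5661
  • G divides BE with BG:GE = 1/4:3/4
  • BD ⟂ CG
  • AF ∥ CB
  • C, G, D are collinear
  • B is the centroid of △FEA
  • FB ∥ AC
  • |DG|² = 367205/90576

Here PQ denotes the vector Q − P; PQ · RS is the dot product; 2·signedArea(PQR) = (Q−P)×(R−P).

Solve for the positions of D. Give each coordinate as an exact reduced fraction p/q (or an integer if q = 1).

D = (2828/629, 7297/1887)

1. D_x = 2828/629  [C, G, D are collinear ∩ BD ⟂ CG]
2. D_y = 7297/1887  [C, G, D are collinear ∩ BD ⟂ CG]
   → D = (2828/629, 7297/1887)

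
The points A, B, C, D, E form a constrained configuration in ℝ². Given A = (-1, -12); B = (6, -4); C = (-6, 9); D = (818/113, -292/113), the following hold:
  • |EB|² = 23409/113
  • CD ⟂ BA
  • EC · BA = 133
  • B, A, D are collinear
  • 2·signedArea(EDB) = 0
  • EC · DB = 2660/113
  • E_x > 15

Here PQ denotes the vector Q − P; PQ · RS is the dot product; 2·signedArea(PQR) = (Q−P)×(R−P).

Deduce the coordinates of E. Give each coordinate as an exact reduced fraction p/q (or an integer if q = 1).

E = (1749/113, 772/113)

1. E_x = 1749/113  [2·signedArea(EDB) = 0 ∩ EC · DB = 2660/113]
2. E_y = 772/113  [2·signedArea(EDB) = 0 ∩ EC · DB = 2660/113]
   → E = (1749/113, 772/113)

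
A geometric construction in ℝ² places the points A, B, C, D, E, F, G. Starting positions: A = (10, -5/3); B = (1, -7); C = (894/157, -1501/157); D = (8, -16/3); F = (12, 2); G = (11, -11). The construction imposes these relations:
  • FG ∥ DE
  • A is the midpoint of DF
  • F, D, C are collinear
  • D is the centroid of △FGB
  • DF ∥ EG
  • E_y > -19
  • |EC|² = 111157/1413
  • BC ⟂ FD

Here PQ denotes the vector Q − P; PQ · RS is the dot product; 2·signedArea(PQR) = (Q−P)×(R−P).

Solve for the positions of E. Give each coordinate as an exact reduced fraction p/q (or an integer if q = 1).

E = (7, -55/3)

1. E_x = 7  [DF ∥ EG ∩ FG ∥ DE]
2. E_y = -55/3  [DF ∥ EG ∩ FG ∥ DE]
   → E = (7, -55/3)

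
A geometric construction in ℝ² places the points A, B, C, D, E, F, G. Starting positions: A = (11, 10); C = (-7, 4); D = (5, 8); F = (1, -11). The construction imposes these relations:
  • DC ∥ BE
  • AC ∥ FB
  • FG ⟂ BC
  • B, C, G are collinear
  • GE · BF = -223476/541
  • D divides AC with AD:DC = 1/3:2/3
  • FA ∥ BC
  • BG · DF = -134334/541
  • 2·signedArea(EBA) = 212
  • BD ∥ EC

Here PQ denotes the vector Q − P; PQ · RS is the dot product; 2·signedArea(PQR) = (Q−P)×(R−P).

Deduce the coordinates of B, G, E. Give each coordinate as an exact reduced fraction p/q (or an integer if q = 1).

B = (-17, -17)
E = (-29, -21)
G = (-6137/541, -2771/541)

1. B_x = -17  [FA ∥ BC ∩ AC ∥ FB]
2. B_y = -17  [FA ∥ BC ∩ AC ∥ FB]
   → B = (-17, -17)
3. G_x = -6137/541  [B, C, G are collinear ∩ FG ⟂ BC]
4. G_y = -2771/541  [B, C, G are collinear ∩ FG ⟂ BC]
   → G = (-6137/541, -2771/541)
5. E_x = -29  [BD ∥ EC ∩ DC ∥ BE]
6. E_y = -21  [BD ∥ EC ∩ DC ∥ BE]
   → E = (-29, -21)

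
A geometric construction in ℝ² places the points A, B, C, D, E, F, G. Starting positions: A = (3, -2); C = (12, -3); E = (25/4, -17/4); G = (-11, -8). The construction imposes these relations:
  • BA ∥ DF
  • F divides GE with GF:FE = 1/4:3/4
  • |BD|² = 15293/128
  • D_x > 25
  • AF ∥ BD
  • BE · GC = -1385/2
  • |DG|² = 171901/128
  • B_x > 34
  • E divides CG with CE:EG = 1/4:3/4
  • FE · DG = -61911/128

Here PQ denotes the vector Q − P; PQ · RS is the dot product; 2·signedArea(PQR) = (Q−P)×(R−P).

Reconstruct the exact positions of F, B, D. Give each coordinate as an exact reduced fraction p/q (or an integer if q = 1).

1. F_x = -107/16  [F divides GE with GF:FE = 1/4:3/4]
2. F_y = -113/16  [F divides GE with GF:FE = 1/4:3/4]
   → F = (-107/16, -113/16)
3. D_x = 405/16  [line -207/16·x + -45/16·y + 40815/128 = 0 ∩ |DG|² = 171901/128]
4. D_y = -49/16  [line -207/16·x + -45/16·y + 40815/128 = 0 ∩ |DG|² = 171901/128]
   → D = (405/16, -49/16)
5. B_x = 35  [BE · GC = -1385/2 ∩ BA ∥ DF]
6. B_y = 2  [BE · GC = -1385/2 ∩ BA ∥ DF]
   → B = (35, 2)

B = (35, 2)
D = (405/16, -49/16)
F = (-107/16, -113/16)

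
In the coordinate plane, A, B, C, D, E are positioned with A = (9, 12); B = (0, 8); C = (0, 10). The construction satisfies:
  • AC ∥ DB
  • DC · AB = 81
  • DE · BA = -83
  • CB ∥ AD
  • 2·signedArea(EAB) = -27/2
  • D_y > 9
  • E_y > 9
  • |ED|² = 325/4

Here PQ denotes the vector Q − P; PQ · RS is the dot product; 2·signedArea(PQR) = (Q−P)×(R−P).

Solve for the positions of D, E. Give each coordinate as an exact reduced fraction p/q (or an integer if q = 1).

D = (9, 10)
E = (0, 19/2)

1. D_x = 9  [AC ∥ DB ∩ CB ∥ AD]
2. D_y = 10  [AC ∥ DB ∩ CB ∥ AD]
   → D = (9, 10)
3. E_x = 0  [2·signedArea(EAB) = -27/2 ∩ DE · BA = -83]
4. E_y = 19/2  [2·signedArea(EAB) = -27/2 ∩ DE · BA = -83]
   → E = (0, 19/2)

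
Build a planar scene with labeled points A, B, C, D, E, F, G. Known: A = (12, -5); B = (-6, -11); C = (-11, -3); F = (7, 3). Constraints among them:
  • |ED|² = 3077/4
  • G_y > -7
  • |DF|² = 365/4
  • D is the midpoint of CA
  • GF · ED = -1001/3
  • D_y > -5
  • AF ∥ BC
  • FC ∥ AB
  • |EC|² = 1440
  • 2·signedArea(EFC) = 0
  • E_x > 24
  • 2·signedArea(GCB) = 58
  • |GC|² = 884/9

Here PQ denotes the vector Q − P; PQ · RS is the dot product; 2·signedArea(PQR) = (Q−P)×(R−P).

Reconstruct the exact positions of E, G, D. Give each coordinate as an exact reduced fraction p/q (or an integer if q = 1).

D = (1/2, -4)
E = (25, 9)
G = (-5/3, -19/3)

1. E_x = 25  [line 6·x + -18·y + 12 = 0 ∩ |EC|² = 1440]
2. E_y = 9  [line 6·x + -18·y + 12 = 0 ∩ |EC|² = 1440]
   → E = (25, 9)
3. D_x = 1/2  [D is the midpoint of CA]
4. D_y = -4  [D is the midpoint of CA]
   → D = (1/2, -4)
5. G_x = -5/3  [2·signedArea(GCB) = 58 ∩ GF · ED = -1001/3]
6. G_y = -19/3  [2·signedArea(GCB) = 58 ∩ GF · ED = -1001/3]
   → G = (-5/3, -19/3)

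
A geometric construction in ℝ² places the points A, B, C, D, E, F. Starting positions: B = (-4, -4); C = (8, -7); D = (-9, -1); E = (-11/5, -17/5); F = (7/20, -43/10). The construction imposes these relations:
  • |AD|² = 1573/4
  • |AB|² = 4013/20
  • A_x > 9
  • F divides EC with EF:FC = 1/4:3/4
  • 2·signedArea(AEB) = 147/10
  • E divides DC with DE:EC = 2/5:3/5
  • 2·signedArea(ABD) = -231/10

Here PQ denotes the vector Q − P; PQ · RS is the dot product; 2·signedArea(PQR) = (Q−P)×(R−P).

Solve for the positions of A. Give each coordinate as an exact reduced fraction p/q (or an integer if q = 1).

A = (97/10, -38/5)

1. A_x = 97/10  [2·signedArea(AEB) = 147/10 ∩ 2·signedArea(ABD) = -231/10]
2. A_y = -38/5  [2·signedArea(AEB) = 147/10 ∩ 2·signedArea(ABD) = -231/10]
   → A = (97/10, -38/5)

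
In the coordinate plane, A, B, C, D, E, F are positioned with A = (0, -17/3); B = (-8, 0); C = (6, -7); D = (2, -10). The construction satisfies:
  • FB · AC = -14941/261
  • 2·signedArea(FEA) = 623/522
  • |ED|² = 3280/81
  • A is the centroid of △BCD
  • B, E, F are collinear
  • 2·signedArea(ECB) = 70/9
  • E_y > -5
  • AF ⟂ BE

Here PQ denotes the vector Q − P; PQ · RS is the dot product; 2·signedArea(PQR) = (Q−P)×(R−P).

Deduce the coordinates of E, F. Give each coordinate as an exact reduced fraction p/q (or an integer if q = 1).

E = (-2/3, -38/9)
F = (133/290, -4237/870)

1. E_x = -2/3  [line -7·x + -14·y + -574/9 = 0 ∩ |ED|² = 3280/81]
2. E_y = -38/9  [line -7·x + -14·y + -574/9 = 0 ∩ |ED|² = 3280/81]
   → E = (-2/3, -38/9)
3. F_x = 133/290  [B, E, F are collinear ∩ AF ⟂ BE]
4. F_y = -4237/870  [B, E, F are collinear ∩ AF ⟂ BE]
   → F = (133/290, -4237/870)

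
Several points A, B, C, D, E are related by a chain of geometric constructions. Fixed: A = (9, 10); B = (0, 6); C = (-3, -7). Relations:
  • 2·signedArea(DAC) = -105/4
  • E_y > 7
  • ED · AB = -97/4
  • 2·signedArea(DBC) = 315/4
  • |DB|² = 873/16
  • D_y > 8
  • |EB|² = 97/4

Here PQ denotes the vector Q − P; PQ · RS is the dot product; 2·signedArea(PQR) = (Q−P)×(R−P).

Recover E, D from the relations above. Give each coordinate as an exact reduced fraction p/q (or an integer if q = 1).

1. D_x = 27/4  [2·signedArea(DBC) = 315/4 ∩ 2·signedArea(DAC) = -105/4]
2. D_y = 9  [2·signedArea(DBC) = 315/4 ∩ 2·signedArea(DAC) = -105/4]
   → D = (27/4, 9)
3. E_x = 9/2  [line 9·x + 4·y + -145/2 = 0 ∩ |EB|² = 97/4]
4. E_y = 8  [line 9·x + 4·y + -145/2 = 0 ∩ |EB|² = 97/4]
   → E = (9/2, 8)

D = (27/4, 9)
E = (9/2, 8)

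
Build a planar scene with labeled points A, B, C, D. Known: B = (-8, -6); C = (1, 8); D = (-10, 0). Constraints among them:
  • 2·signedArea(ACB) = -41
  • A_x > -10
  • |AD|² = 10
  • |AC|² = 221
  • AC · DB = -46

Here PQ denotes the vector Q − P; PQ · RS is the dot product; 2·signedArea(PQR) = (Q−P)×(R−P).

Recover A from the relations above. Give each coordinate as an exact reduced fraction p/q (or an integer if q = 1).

1. A_x = -9  [AC · DB = -46 ∩ 2·signedArea(ACB) = -41]
2. A_y = -3  [AC · DB = -46 ∩ 2·signedArea(ACB) = -41]
   → A = (-9, -3)

A = (-9, -3)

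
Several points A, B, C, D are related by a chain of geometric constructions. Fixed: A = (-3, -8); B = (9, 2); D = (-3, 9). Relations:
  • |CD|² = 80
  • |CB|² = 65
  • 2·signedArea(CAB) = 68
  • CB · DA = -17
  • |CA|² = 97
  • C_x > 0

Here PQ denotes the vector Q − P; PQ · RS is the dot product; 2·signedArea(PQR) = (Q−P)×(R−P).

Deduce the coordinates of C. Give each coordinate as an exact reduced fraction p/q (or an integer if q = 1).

C = (1, 1)

1. C_x = 1  [2·signedArea(CAB) = 68 ∩ CB · DA = -17]
2. C_y = 1  [2·signedArea(CAB) = 68 ∩ CB · DA = -17]
   → C = (1, 1)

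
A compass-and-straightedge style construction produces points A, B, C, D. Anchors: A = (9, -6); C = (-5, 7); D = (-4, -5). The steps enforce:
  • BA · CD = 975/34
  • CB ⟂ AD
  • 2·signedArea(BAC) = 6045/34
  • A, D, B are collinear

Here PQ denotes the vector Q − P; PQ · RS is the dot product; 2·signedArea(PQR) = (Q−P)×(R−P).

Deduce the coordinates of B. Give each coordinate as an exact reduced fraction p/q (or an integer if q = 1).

B = (-201/34, -165/34)

1. B_x = -201/34  [A, D, B are collinear ∩ CB ⟂ AD]
2. B_y = -165/34  [A, D, B are collinear ∩ CB ⟂ AD]
   → B = (-201/34, -165/34)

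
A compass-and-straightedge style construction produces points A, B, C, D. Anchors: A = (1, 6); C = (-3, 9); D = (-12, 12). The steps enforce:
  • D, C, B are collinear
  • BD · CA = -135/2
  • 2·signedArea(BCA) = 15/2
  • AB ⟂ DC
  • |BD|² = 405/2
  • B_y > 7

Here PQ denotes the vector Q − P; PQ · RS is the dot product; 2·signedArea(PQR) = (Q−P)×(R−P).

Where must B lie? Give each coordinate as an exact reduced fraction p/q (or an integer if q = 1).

1. B_x = 3/2  [D, C, B are collinear ∩ AB ⟂ DC]
2. B_y = 15/2  [D, C, B are collinear ∩ AB ⟂ DC]
   → B = (3/2, 15/2)

B = (3/2, 15/2)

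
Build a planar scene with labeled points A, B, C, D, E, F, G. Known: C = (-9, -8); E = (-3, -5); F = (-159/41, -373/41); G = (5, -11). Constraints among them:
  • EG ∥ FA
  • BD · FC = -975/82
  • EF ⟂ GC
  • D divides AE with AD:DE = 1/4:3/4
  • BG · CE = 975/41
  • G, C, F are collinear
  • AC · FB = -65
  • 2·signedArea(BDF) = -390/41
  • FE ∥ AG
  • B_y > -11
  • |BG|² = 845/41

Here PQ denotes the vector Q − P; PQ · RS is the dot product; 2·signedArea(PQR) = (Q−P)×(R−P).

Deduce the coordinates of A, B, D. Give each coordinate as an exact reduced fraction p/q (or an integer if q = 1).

A = (169/41, -619/41)
B = (23/41, -412/41)
D = (96/41, -1031/82)

1. A_x = 169/41  [FE ∥ AG ∩ EG ∥ FA]
2. A_y = -619/41  [FE ∥ AG ∩ EG ∥ FA]
   → A = (169/41, -619/41)
3. B_x = 23/41  [AC · FB = -65 ∩ BG · CE = 975/41]
4. B_y = -412/41  [AC · FB = -65 ∩ BG · CE = 975/41]
   → B = (23/41, -412/41)
5. D_x = 96/41  [BD · FC = -975/82 ∩ D divides AE with AD:DE = 1/4:3/4]
6. D_y = -1031/82  [BD · FC = -975/82 ∩ D divides AE with AD:DE = 1/4:3/4]
   → D = (96/41, -1031/82)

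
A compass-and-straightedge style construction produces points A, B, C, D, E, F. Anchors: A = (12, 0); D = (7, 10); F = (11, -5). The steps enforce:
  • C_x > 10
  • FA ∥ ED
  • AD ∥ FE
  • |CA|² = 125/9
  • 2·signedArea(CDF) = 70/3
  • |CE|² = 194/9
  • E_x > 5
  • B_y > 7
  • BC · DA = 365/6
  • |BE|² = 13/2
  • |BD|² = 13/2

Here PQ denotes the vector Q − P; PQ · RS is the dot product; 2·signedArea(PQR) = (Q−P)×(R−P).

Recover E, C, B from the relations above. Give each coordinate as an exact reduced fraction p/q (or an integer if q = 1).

B = (13/2, 15/2)
C = (31/3, 10/3)
E = (6, 5)

1. E_x = 6  [FA ∥ ED ∩ AD ∥ FE]
2. E_y = 5  [FA ∥ ED ∩ AD ∥ FE]
   → E = (6, 5)
3. C_x = 31/3  [line 15·x + 4·y + -505/3 = 0 ∩ |CE|² = 194/9]
4. C_y = 10/3  [line 15·x + 4·y + -505/3 = 0 ∩ |CE|² = 194/9]
   → C = (31/3, 10/3)
5. B_x = 13/2  [line -5·x + 10·y + -85/2 = 0 ∩ |BE|² = 13/2]
6. B_y = 15/2  [line -5·x + 10·y + -85/2 = 0 ∩ |BE|² = 13/2]
   → B = (13/2, 15/2)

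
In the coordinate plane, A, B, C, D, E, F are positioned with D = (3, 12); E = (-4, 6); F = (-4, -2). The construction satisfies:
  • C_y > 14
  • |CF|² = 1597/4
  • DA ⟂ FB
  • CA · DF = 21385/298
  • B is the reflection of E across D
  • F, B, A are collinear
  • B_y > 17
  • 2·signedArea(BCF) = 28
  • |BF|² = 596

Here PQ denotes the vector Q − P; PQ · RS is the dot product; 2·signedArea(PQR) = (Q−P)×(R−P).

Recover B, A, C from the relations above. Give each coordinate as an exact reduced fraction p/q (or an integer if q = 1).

A = (727/149, 1592/149)
B = (10, 18)
C = (13/2, 15)

1. B_x = 10  [B is the reflection of E across D]
2. B_y = 18  [B is the reflection of E across D]
   → B = (10, 18)
3. A_x = 727/149  [F, B, A are collinear ∩ DA ⟂ FB]
4. A_y = 1592/149  [F, B, A are collinear ∩ DA ⟂ FB]
   → A = (727/149, 1592/149)
5. C_x = 13/2  [CA · DF = 21385/298 ∩ 2·signedArea(BCF) = 28]
6. C_y = 15  [CA · DF = 21385/298 ∩ 2·signedArea(BCF) = 28]
   → C = (13/2, 15)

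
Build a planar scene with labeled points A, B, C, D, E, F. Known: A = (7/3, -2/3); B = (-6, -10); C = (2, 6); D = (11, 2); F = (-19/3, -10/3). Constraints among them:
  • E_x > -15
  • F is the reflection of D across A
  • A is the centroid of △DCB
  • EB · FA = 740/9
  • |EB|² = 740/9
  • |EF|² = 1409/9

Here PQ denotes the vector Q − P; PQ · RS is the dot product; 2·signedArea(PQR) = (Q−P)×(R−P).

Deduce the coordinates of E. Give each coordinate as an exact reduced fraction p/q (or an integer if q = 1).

1. E_x = -44/3  [line -26/3·x + -8/3·y + -1448/9 = 0 ∩ |EB|² = 740/9]
2. E_y = -38/3  [line -26/3·x + -8/3·y + -1448/9 = 0 ∩ |EB|² = 740/9]
   → E = (-44/3, -38/3)

E = (-44/3, -38/3)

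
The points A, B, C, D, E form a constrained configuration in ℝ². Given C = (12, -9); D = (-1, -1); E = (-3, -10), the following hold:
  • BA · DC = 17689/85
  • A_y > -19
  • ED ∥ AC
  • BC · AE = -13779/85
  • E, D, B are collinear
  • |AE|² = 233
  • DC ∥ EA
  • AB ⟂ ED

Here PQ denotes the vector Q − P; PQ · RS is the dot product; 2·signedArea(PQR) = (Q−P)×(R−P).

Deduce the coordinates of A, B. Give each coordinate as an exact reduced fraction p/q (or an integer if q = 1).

1. A_x = 10  [ED ∥ AC ∩ DC ∥ EA]
2. A_y = -18  [ED ∥ AC ∩ DC ∥ EA]
   → A = (10, -18)
3. B_x = -347/85  [E, D, B are collinear ∩ AB ⟂ ED]
4. B_y = -1264/85  [E, D, B are collinear ∩ AB ⟂ ED]
   → B = (-347/85, -1264/85)

A = (10, -18)
B = (-347/85, -1264/85)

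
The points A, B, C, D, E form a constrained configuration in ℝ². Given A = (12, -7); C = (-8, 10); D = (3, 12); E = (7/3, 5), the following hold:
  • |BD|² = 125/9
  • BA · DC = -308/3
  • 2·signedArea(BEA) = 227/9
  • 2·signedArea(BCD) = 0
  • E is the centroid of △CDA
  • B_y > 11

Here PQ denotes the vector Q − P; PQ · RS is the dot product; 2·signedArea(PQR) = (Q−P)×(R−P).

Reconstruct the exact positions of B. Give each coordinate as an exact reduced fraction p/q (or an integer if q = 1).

1. B_x = -2/3  [2·signedArea(BCD) = 0 ∩ 2·signedArea(BEA) = 227/9]
2. B_y = 34/3  [2·signedArea(BCD) = 0 ∩ 2·signedArea(BEA) = 227/9]
   → B = (-2/3, 34/3)

B = (-2/3, 34/3)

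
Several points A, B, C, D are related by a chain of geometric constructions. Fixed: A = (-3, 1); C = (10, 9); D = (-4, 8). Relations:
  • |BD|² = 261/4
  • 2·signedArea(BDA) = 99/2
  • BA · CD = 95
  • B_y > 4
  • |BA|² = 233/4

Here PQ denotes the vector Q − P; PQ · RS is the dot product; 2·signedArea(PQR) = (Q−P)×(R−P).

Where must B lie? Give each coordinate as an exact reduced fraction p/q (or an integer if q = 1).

1. B_x = 7/2  [2·signedArea(BDA) = 99/2 ∩ BA · CD = 95]
2. B_y = 5  [2·signedArea(BDA) = 99/2 ∩ BA · CD = 95]
   → B = (7/2, 5)

B = (7/2, 5)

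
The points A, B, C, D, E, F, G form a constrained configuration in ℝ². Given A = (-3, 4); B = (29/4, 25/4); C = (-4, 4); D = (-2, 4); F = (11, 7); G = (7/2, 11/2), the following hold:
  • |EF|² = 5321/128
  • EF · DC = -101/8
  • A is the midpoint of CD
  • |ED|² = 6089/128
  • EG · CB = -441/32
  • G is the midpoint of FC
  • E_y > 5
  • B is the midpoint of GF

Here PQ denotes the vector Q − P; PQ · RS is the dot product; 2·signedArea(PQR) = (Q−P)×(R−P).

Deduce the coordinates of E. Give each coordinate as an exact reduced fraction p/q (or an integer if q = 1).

E = (75/16, 91/16)

1. E_x = 75/16  [EG · CB = -441/32 ∩ EF · DC = -101/8]
2. E_y = 91/16  [EG · CB = -441/32 ∩ EF · DC = -101/8]
   → E = (75/16, 91/16)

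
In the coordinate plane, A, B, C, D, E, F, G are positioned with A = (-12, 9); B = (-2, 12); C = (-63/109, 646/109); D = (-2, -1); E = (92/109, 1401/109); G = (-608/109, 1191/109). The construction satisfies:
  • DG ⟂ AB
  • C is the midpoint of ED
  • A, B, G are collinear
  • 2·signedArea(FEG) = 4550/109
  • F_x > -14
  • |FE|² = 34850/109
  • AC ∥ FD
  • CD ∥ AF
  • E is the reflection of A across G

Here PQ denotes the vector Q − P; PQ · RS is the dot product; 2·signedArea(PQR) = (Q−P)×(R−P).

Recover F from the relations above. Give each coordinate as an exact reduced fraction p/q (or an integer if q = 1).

1. F_x = -1463/109  [AC ∥ FD ∩ CD ∥ AF]
2. F_y = 226/109  [AC ∥ FD ∩ CD ∥ AF]
   → F = (-1463/109, 226/109)

F = (-1463/109, 226/109)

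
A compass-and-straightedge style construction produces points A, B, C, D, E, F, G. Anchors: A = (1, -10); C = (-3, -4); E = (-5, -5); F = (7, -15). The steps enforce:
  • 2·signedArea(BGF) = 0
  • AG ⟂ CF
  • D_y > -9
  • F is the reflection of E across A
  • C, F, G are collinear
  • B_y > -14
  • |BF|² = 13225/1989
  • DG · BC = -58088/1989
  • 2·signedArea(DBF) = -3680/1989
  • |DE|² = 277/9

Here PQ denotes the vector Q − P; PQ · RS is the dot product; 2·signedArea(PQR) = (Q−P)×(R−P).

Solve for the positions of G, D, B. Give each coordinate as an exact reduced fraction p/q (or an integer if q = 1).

B = (3491/663, -8680/663)
D = (-1/3, -8)
G = (397/221, -2050/221)

1. G_x = 397/221  [C, F, G are collinear ∩ AG ⟂ CF]
2. G_y = -2050/221  [C, F, G are collinear ∩ AG ⟂ CF]
   → G = (397/221, -2050/221)
3. B_x = 3491/663  [line 1265/221·x + 1150/221·y + 8395/221 = 0 ∩ |BF|² = 13225/1989]
4. B_y = -8680/663  [line 1265/221·x + 1150/221·y + 8395/221 = 0 ∩ |BF|² = 13225/1989]
   → B = (3491/663, -8680/663)
5. D_x = -1/3  [2·signedArea(DBF) = -3680/1989 ∩ DG · BC = -58088/1989]
6. D_y = -8  [2·signedArea(DBF) = -3680/1989 ∩ DG · BC = -58088/1989]
   → D = (-1/3, -8)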